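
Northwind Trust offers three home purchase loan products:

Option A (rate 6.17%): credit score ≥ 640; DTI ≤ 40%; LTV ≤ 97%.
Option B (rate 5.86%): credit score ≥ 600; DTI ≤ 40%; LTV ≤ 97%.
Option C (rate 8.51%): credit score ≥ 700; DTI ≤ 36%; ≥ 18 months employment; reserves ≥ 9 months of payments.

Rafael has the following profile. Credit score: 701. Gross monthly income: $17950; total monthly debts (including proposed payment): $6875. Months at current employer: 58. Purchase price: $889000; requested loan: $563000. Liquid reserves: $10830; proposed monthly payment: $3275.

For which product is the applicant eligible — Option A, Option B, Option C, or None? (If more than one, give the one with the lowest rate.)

DTI = 6,875/17,950 = 38.3%.
LTV = 563,000/889,000 = 63.3%.
Reserves = 10,830/3,275 = 3.3 months.
Option A: score 701 ≥ 640; DTI 38.3% ≤ 40%; LTV 63.3% ≤ 97% → qualifies.
Option B: score 701 ≥ 600; DTI 38.3% ≤ 40%; LTV 63.3% ≤ 97% → qualifies.
Option C: score 701 ≥ 700; DTI 38.3% > 36%; employment 58 ≥ 18 mo; reserves 3.3 < 9 mo → does not qualify.
Qualifying: Option A, Option B. Lowest rate is 5.86% → Option B.

Option B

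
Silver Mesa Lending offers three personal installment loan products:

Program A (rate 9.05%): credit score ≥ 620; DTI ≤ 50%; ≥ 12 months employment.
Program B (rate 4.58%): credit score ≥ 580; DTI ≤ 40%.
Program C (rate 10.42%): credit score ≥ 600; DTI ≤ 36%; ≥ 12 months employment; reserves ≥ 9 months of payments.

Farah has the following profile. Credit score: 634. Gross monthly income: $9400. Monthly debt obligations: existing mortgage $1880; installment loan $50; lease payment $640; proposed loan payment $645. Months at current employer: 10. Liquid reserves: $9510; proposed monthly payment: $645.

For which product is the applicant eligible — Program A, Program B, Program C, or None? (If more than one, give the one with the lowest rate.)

Program B

Total debts = (1,880 + 50 + 640 + 645) = 3,215; DTI = 3,215/9,400 = 34.2%.
Reserves = 9,510/645 = 14.7 months.
Program A: score 634 ≥ 620; DTI 34.2% ≤ 50%; employment 10 < 12 mo → does not qualify.
Program B: score 634 ≥ 580; DTI 34.2% ≤ 40% → qualifies.
Program C: score 634 ≥ 600; DTI 34.2% ≤ 36%; employment 10 < 12 mo; reserves 14.7 ≥ 9 mo → does not qualify.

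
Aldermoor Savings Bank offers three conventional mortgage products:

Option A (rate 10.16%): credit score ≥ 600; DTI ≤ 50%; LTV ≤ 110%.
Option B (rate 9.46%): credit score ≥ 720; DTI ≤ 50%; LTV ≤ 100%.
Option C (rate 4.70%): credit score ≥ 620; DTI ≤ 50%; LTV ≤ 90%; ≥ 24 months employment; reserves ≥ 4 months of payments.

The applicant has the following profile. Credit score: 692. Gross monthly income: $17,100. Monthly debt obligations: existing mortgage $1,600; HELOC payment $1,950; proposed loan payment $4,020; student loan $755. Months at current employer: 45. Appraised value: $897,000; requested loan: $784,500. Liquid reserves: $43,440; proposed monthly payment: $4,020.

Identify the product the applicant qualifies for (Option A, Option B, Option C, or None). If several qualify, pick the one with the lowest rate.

Total debts = (1,600 + 1,950 + 4,020 + 755) = 8,325; DTI = 8,325/17,100 = 48.7%.
LTV = 784,500/897,000 = 87.5%.
Reserves = 43,440/4,020 = 10.8 months.
Option A: score 692 ≥ 600; DTI 48.7% ≤ 50%; LTV 87.5% ≤ 110% → qualifies.
Option B: score 692 < 720; DTI 48.7% ≤ 50%; LTV 87.5% ≤ 100% → does not qualify.
Option C: score 692 ≥ 620; DTI 48.7% ≤ 50%; LTV 87.5% ≤ 90%; employment 45 ≥ 24 mo; reserves 10.8 ≥ 4 mo → qualifies.
Qualifying: Option A, Option C. Lowest rate is 4.70% → Option C.

Option C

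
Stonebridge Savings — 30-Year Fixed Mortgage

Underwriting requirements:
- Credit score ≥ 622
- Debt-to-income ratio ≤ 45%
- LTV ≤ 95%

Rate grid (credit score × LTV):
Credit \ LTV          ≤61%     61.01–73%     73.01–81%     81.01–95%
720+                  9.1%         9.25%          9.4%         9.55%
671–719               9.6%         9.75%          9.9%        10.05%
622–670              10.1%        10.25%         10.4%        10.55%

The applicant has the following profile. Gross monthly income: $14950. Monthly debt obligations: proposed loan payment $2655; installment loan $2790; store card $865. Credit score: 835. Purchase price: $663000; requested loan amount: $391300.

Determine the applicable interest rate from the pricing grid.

Credit score 835 ≥ 622; Total monthly debts = (2,655 + 2,790 + 865) = 6,310. Debt-to-income = 6,310/14,950 = 42.2% — meets 45% limit
LTV = 391,300/663,000 = 59% ≤ 95%
Row: 835 falls in 720+. Column: 59% falls in ≤61%. Rate = 9.1%.

9.1%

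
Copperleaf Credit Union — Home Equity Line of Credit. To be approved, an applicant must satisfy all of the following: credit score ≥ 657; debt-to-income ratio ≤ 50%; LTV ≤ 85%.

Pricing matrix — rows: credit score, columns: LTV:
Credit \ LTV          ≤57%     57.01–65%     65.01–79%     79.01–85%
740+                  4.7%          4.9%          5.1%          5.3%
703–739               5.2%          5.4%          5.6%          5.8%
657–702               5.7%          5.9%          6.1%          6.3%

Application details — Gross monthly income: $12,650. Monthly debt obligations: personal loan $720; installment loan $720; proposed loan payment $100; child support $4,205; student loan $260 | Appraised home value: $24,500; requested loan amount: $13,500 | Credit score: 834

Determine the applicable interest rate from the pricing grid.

4.7%

Credit score 834 ≥ 657; Total monthly debts = (720 + 720 + 100 + 4,205 + 260) = 6,005. DTI = 6,005/12,650 = 47.5% ≤ 50%
Loan-to-value = 13,500/24,500 = 55.1% — pass (85% max)
Row: 834 falls in 740+. Column: 55.1% falls in ≤57%. Rate = 4.7%.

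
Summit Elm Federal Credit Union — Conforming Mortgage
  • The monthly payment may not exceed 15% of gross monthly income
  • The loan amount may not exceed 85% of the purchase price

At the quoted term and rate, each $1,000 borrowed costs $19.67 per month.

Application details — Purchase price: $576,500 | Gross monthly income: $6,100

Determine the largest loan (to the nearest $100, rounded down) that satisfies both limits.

$46,500

Payment cap: 15% × $6,100 = $915/month.
At $19.67 per $1,000, that supports 915/19.67 × 1,000 ≈ $46,517 → $46,500.
LTV cap: 85% × $576,500 = $490,025 → $490,000.
Binding constraint: payment-to-income.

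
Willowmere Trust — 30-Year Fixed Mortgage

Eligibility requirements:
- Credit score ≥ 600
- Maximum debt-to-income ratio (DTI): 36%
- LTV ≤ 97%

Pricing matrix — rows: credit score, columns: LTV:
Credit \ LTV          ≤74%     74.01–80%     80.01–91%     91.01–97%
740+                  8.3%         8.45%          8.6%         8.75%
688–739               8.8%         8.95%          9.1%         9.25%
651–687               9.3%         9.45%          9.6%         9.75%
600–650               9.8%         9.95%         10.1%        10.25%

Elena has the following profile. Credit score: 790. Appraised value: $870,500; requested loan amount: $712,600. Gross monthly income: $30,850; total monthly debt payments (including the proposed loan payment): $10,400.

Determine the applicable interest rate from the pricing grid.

8.6%

Credit score 790 ≥ 600; Debt-to-income = 10,400/30,850 = 33.7% — meets 36% limit
LTV: 712,600 ÷ 870,500 = 81.9%, within 97% cap
Credit 790 → row 740+; LTV 81.9% → column 80.01–91%. Grid cell → 8.6%.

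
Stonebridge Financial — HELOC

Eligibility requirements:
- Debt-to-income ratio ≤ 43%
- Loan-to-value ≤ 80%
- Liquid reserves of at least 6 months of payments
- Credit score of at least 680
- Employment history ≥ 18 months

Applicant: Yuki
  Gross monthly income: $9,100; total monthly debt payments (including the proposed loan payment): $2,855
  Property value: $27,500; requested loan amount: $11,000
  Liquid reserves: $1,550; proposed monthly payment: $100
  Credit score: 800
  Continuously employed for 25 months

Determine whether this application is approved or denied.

Approved

DTI = 2,855/9,100 = 31.4% ≤ 43%
LTV = 11,000/27,500 = 40% ≤ 80%
Reserves = 1,550/100 = 15.5 months ≥ 6
Credit score 800 ≥ 680 (meets)
Employment 25 ≥ 18 months
All criteria satisfied.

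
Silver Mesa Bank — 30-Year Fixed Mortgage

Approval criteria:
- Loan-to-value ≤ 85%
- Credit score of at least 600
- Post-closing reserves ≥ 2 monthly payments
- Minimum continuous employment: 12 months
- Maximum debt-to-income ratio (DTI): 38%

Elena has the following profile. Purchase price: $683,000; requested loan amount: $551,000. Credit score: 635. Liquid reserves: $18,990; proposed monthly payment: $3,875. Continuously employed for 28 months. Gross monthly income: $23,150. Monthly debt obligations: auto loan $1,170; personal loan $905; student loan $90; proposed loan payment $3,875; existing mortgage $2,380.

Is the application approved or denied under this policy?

Approved

LTV: 551,000 ÷ 683,000 = 80.7%, within 85% cap
Credit score 635 ≥ 600 (meets)
Reserves: 18,990 ÷ 3,875 = 4.9 months (meets 2-month minimum)
Employment 28 ≥ 12 months
Total monthly debts = (1,170 + 905 + 90 + 3,875 + 2,380) = 8,420. Debt-to-income = 8,420/23,150 = 36.4% — meets 38% limit
All criteria satisfied.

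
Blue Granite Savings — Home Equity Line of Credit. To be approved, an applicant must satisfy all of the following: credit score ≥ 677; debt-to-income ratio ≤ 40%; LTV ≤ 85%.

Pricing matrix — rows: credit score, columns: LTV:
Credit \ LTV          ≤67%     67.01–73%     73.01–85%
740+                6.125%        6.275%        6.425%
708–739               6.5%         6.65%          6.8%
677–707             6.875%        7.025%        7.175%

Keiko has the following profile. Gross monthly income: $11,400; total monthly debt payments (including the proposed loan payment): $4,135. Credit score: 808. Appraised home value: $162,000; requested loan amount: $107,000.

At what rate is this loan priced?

Credit score 808 ≥ 677; Debt-to-income = 4,135/11,400 = 36.3% — meets 40% limit
LTV = 107,000/162,000 = 66% ≤ 85%
Credit 808 → row 740+; LTV 66% → column ≤67%. Grid cell → 6.125%.

6.125%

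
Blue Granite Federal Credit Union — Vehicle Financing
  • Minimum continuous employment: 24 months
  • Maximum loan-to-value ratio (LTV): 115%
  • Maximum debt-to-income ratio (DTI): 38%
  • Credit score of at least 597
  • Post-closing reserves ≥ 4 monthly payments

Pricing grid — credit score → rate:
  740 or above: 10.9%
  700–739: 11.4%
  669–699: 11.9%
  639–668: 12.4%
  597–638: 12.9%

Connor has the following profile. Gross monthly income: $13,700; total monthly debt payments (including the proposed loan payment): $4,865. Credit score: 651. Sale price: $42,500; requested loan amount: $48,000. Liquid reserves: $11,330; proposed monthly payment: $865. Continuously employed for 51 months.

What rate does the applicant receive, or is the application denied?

Credit score 651 ≥ 597 (meets minimum)
Debt-to-income = 4,865/13,700 = 35.5% — meets 38% limit
Liquid reserves cover 11,330/865 = 13.1 months — ≥ 4 required
Employment 51 ≥ 24 months
Loan-to-value = 48,000/42,500 = 112.9% — pass (115% max)
All requirements met. Score 651 falls in the 639–668 tier → 12.4%.

Approved at 12.4%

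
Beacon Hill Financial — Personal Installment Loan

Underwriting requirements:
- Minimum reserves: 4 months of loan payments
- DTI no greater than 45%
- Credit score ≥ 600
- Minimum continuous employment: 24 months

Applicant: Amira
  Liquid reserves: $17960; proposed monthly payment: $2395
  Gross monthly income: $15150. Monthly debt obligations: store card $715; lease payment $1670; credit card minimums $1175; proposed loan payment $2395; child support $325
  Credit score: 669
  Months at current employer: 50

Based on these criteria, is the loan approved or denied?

Approved

Reserves = 17,960/2,395 = 7.5 months ≥ 4
Total monthly debts = (715 + 1,670 + 1,175 + 2,395 + 325) = 6,280. DTI = 6,280/15,150 = 41.5% ≤ 45%
Credit score 669 ≥ 600 (meets)
Employment 50 ≥ 24 months
All criteria satisfied.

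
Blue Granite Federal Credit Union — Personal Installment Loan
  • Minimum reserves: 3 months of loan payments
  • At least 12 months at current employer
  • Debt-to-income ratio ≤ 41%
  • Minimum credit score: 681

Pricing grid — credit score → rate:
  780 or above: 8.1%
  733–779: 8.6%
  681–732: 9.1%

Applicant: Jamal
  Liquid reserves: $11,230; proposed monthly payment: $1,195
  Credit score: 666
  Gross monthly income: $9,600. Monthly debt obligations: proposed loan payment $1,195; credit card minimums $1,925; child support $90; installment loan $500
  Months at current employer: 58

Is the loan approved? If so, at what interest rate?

Denied

Credit score 666 < 681 (below minimum)
Total monthly debts = (1,195 + 1,925 + 90 + 500) = 3,710. DTI = 3,710/9,600 = 38.6% ≤ 41%
Reserves = 11,230/1,195 = 9.4 months ≥ 3
Employment 58 ≥ 12 months
Not all requirements met → denied.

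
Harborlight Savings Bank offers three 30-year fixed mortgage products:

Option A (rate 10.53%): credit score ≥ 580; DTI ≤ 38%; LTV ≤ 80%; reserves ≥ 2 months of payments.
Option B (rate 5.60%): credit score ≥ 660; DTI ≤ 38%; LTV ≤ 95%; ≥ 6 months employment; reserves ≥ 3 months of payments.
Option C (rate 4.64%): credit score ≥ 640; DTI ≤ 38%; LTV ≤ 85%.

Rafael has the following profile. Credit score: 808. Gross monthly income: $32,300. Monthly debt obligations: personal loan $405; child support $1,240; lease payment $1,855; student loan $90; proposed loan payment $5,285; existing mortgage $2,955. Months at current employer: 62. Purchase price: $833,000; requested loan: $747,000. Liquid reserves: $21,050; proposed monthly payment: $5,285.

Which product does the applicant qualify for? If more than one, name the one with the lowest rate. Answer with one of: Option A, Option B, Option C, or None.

Total debts = (405 + 1,240 + 1,855 + 90 + 5,285 + 2,955) = 11,830; DTI = 11,830/32,300 = 36.6%.
LTV = 747,000/833,000 = 89.7%.
Reserves = 21,050/5,285 = 4.0 months.
Option A: score 808 ≥ 580; DTI 36.6% ≤ 38%; LTV 89.7% > 80%; reserves 4.0 ≥ 2 mo → does not qualify.
Option B: score 808 ≥ 660; DTI 36.6% ≤ 38%; LTV 89.7% ≤ 95%; employment 62 ≥ 6 mo; reserves 4.0 ≥ 3 mo → qualifies.
Option C: score 808 ≥ 640; DTI 36.6% ≤ 38%; LTV 89.7% > 85% → does not qualify.

Option B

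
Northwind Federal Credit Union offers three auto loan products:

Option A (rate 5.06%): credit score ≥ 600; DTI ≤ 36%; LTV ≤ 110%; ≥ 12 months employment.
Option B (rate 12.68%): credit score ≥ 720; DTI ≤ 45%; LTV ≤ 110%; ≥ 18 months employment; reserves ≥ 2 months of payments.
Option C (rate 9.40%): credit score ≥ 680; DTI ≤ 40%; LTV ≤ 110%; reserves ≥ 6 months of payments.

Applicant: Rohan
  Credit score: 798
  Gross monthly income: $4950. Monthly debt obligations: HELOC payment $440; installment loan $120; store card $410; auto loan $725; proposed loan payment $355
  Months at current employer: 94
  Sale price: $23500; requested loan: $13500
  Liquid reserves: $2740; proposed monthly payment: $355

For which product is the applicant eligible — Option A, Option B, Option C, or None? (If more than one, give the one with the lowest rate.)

Option B

Total debts = (440 + 120 + 410 + 725 + 355) = 2,050; DTI = 2,050/4,950 = 41.4%.
LTV = 13,500/23,500 = 57.4%.
Reserves = 2,740/355 = 7.7 months.
Option A: score 798 ≥ 600; DTI 41.4% > 36%; LTV 57.4% ≤ 110%; employment 94 ≥ 12 mo → does not qualify.
Option B: score 798 ≥ 720; DTI 41.4% ≤ 45%; LTV 57.4% ≤ 110%; employment 94 ≥ 18 mo; reserves 7.7 ≥ 2 mo → qualifies.
Option C: score 798 ≥ 680; DTI 41.4% > 40%; LTV 57.4% ≤ 110%; reserves 7.7 ≥ 6 mo → does not qualify.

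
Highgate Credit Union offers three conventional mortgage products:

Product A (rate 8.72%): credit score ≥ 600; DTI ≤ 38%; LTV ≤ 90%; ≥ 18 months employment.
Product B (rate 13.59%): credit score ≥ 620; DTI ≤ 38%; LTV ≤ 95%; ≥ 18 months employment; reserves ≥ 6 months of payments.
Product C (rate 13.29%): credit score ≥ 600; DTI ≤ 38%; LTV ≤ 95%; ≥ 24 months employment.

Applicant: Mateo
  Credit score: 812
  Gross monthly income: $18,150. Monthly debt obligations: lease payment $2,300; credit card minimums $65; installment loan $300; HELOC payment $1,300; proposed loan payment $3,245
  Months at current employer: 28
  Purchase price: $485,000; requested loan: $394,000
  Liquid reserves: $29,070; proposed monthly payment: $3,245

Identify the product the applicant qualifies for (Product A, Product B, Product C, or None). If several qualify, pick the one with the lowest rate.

Total debts = (2,300 + 65 + 300 + 1,300 + 3,245) = 7,210; DTI = 7,210/18,150 = 39.7%.
LTV = 394,000/485,000 = 81.2%.
Reserves = 29,070/3,245 = 9.0 months.
Product A: score 812 ≥ 600; DTI 39.7% > 38%; LTV 81.2% ≤ 90%; employment 28 ≥ 18 mo → does not qualify.
Product B: score 812 ≥ 620; DTI 39.7% > 38%; LTV 81.2% ≤ 95%; employment 28 ≥ 18 mo; reserves 9.0 ≥ 6 mo → does not qualify.
Product C: score 812 ≥ 600; DTI 39.7% > 38%; LTV 81.2% ≤ 95%; employment 28 ≥ 24 mo → does not qualify.

None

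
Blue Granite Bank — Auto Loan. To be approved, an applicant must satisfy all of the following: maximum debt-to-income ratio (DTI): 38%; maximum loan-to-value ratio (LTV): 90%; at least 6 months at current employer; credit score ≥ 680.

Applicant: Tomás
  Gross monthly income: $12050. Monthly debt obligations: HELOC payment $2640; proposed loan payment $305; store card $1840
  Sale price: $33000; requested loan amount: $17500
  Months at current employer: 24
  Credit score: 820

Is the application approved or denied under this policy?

Total monthly debts = (2,640 + 305 + 1,840) = 4,785. DTI: 4,785 ÷ 12,050 = 39.7%, exceeds the 38% cap
LTV = 17,500/33,000 = 53% ≤ 90%
Employment 24 ≥ 6 months
Credit score 820 ≥ 680 (meets)
Fails on DTI.

Denied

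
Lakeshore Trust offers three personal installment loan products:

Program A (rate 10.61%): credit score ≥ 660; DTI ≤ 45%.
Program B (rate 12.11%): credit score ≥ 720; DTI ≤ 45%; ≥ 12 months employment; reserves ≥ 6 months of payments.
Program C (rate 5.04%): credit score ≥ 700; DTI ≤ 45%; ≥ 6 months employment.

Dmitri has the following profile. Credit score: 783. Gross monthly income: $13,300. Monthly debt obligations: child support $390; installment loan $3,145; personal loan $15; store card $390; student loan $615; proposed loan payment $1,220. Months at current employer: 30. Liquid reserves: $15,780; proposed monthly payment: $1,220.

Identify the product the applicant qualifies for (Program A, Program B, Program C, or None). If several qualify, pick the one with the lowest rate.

Total debts = (390 + 3,145 + 15 + 390 + 615 + 1,220) = 5,775; DTI = 5,775/13,300 = 43.4%.
Reserves = 15,780/1,220 = 12.9 months.
Program A: score 783 ≥ 660; DTI 43.4% ≤ 45% → qualifies.
Program B: score 783 ≥ 720; DTI 43.4% ≤ 45%; employment 30 ≥ 12 mo; reserves 12.9 ≥ 6 mo → qualifies.
Program C: score 783 ≥ 700; DTI 43.4% ≤ 45%; employment 30 ≥ 6 mo → qualifies.
Qualifying: Program A, Program B, Program C. Lowest rate is 5.04% → Program C.

Program C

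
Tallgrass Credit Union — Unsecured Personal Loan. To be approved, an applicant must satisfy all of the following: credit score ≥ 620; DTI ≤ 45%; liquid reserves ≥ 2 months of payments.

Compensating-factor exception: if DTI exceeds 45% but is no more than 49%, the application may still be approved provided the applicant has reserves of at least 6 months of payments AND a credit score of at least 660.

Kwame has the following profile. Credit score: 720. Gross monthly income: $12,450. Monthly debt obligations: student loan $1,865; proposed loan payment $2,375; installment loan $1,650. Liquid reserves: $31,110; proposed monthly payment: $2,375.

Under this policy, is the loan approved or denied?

Credit score 720 ≥ 620 (meets base)
Total debts = (1,865 + 2,375 + 1,650) = 5,890. DTI: 5,890 ÷ 12,450 = 47.3%, over the 45% base limit.
Reserves = 31,110/2,375 = 13.1 months ≥ 2
DTI 47.3% is within the 45%–49% exception band; checking compensating factors.
Reserves 13.1 ≥ 6 months; credit score 720 ≥ 660.
Both compensating conditions met → exception applies.

Approved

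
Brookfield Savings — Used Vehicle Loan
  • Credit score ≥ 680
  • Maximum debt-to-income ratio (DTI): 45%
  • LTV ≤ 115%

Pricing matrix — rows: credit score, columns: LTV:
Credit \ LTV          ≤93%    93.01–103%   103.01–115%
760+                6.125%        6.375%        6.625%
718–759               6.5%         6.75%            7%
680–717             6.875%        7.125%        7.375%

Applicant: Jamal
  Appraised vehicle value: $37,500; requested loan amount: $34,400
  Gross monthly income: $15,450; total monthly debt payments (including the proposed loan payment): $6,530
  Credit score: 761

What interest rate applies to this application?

6.125%

Credit score 761 ≥ 680; DTI = 6,530/15,450 = 42.3% ≤ 45%
LTV: 34,400 ÷ 37,500 = 91.7%, within 115% cap
Row: 761 falls in 760+. Column: 91.7% falls in ≤93%. Rate = 6.125%.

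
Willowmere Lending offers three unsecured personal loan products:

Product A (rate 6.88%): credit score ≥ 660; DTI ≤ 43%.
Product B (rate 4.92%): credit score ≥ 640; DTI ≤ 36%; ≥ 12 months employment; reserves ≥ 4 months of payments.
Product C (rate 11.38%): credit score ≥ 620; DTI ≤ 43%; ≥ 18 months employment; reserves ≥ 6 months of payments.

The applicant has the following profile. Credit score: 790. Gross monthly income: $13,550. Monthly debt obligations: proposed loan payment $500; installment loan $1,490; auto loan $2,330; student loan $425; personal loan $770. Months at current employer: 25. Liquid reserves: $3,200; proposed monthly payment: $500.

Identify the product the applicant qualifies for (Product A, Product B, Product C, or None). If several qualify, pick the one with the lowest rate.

Product A

Total debts = (500 + 1,490 + 2,330 + 425 + 770) = 5,515; DTI = 5,515/13,550 = 40.7%.
Reserves = 3,200/500 = 6.4 months.
Product A: score 790 ≥ 660; DTI 40.7% ≤ 43% → qualifies.
Product B: score 790 ≥ 640; DTI 40.7% > 36%; employment 25 ≥ 12 mo; reserves 6.4 ≥ 4 mo → does not qualify.
Product C: score 790 ≥ 620; DTI 40.7% ≤ 43%; employment 25 ≥ 18 mo; reserves 6.4 ≥ 6 mo → qualifies.
Qualifying: Product A, Product C. Lowest rate is 6.88% → Product A.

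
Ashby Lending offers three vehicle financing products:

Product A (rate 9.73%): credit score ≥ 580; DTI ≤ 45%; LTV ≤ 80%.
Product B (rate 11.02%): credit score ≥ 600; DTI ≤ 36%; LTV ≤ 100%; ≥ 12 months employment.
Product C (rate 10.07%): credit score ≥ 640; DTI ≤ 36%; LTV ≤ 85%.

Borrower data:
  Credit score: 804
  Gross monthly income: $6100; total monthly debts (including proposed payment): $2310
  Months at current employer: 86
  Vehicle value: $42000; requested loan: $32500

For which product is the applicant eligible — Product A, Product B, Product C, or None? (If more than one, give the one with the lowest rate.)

DTI = 2,310/6,100 = 37.9%.
LTV = 32,500/42,000 = 77.4%.
Product A: score 804 ≥ 580; DTI 37.9% ≤ 45%; LTV 77.4% ≤ 80% → qualifies.
Product B: score 804 ≥ 600; DTI 37.9% > 36%; LTV 77.4% ≤ 100%; employment 86 ≥ 12 mo → does not qualify.
Product C: score 804 ≥ 640; DTI 37.9% > 36%; LTV 77.4% ≤ 85% → does not qualify.

Product A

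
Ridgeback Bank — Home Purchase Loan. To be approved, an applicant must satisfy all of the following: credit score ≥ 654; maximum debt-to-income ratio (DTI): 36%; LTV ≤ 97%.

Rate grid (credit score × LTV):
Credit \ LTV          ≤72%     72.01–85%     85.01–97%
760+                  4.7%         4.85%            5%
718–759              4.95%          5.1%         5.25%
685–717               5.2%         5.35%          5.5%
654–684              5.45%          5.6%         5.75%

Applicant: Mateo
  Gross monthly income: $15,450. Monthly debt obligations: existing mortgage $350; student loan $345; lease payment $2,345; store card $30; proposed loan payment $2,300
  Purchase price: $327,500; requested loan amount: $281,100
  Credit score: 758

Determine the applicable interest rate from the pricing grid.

5.25%

Credit score 758 ≥ 654; Total monthly debts = (350 + 345 + 2,345 + 30 + 2,300) = 5,370. DTI: 5,370 ÷ 15,450 = 34.8%, within the 36% cap
LTV: 281,100 ÷ 327,500 = 85.8%, within 97% cap
Score 758 is in the 718–759 band; LTV 85.8% is in the 85.01–97% band → 5.25%.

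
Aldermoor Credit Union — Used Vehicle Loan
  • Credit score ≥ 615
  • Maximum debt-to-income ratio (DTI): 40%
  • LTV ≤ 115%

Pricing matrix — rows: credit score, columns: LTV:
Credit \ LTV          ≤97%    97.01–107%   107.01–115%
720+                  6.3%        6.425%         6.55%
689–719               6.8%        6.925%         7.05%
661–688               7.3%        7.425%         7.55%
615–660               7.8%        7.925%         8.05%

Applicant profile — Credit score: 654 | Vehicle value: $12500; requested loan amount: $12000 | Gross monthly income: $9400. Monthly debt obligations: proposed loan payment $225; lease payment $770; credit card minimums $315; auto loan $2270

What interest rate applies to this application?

Credit score 654 ≥ 615; Total monthly debts = (225 + 770 + 315 + 2,270) = 3,580. DTI = 3,580/9,400 = 38.1% ≤ 40%
LTV: 12,000 ÷ 12,500 = 96%, within 115% cap
Credit 654 → row 615–660; LTV 96% → column ≤97%. Grid cell → 7.8%.

7.8%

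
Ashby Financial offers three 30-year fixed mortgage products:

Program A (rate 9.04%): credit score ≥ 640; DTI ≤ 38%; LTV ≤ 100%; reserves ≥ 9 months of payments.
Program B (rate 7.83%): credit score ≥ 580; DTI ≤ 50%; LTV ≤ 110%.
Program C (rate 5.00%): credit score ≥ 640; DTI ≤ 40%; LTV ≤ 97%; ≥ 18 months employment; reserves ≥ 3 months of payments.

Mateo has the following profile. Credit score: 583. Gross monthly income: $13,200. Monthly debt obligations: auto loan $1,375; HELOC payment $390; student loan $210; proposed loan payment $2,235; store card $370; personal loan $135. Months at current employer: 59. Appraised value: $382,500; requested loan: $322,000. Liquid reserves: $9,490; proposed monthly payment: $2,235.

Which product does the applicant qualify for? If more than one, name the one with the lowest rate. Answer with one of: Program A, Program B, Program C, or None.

Program B

Total debts = (1,375 + 390 + 210 + 2,235 + 370 + 135) = 4,715; DTI = 4,715/13,200 = 35.7%.
LTV = 322,000/382,500 = 84.2%.
Reserves = 9,490/2,235 = 4.2 months.
Program A: score 583 < 640; DTI 35.7% ≤ 38%; LTV 84.2% ≤ 100%; reserves 4.2 < 9 mo → does not qualify.
Program B: score 583 ≥ 580; DTI 35.7% ≤ 50%; LTV 84.2% ≤ 110% → qualifies.
Program C: score 583 < 640; DTI 35.7% ≤ 40%; LTV 84.2% ≤ 97%; employment 59 ≥ 18 mo; reserves 4.2 ≥ 3 mo → does not qualify.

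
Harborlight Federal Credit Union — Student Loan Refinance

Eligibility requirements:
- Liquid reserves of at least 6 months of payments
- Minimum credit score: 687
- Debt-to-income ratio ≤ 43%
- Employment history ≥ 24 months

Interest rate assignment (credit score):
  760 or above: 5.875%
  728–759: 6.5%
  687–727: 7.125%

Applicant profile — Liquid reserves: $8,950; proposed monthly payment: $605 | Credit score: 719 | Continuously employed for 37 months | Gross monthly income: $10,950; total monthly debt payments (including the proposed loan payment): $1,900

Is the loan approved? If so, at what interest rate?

Approved at 7.125%

Credit score 719 ≥ 687 (meets minimum)
Employment 37 ≥ 24 months
Reserves: 8,950 ÷ 605 = 14.8 months (meets 6-month minimum)
DTI = 1,900/10,950 = 17.4% ≤ 43%
All requirements met. Score 719 falls in the 687–727 tier → 7.125%.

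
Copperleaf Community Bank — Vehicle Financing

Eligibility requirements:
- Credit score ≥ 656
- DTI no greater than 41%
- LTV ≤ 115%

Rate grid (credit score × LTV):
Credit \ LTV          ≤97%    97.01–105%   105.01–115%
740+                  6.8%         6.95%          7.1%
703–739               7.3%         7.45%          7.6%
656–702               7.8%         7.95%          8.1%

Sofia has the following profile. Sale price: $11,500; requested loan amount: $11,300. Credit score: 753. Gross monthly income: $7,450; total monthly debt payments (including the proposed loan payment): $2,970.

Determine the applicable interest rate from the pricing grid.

Credit score 753 ≥ 656; DTI: 2,970 ÷ 7,450 = 39.9%, within the 41% cap
LTV = 11,300/11,500 = 98.3% ≤ 115%
Row: 753 falls in 740+. Column: 98.3% falls in 97.01–105%. Rate = 6.95%.

6.95%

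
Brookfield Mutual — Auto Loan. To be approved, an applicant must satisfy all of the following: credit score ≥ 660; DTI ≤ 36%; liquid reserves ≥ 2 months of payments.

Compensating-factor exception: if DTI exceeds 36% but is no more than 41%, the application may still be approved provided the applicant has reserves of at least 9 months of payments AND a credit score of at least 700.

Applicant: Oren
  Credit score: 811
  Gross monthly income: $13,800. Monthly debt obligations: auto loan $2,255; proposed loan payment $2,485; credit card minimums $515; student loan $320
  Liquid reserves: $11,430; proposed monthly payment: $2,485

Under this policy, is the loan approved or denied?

Denied

Credit score 811 ≥ 660 (meets base)
Total debts = (2,255 + 2,485 + 515 + 320) = 5,575. DTI = 5,575/13,800 = 40.4% > 36% — standard DTI limit exceeded.
Reserves: 11,430 ÷ 2,485 = 4.6 months (meets 2-month minimum)
40.4% falls in the override range (36%–41%), so the compensating-factor test applies.
Reserves 4.6 < 9 months; credit score 811 ≥ 700.
Compensating-factor requirement not fully met.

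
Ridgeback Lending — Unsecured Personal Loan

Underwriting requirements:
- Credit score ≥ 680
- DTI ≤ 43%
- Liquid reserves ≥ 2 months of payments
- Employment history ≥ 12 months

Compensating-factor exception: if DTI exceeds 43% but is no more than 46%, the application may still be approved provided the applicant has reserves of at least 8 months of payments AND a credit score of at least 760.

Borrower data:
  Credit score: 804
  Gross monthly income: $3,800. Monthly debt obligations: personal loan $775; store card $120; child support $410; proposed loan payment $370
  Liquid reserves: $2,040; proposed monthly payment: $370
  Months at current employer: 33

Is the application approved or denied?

Denied

Credit score 804 ≥ 680 (meets base)
Total debts = (775 + 120 + 410 + 370) = 1,675. DTI: 1,675 ÷ 3,800 = 44.1%, over the 43% base limit.
Reserves = 2,040/370 = 5.5 months ≥ 2
Employment 33 ≥ 12 months
DTI 44.1% is within the 43%–46% exception band; checking compensating factors.
Reserves 5.5 < 8 months; credit score 804 ≥ 760.
Override conditions not both satisfied; exception does not apply.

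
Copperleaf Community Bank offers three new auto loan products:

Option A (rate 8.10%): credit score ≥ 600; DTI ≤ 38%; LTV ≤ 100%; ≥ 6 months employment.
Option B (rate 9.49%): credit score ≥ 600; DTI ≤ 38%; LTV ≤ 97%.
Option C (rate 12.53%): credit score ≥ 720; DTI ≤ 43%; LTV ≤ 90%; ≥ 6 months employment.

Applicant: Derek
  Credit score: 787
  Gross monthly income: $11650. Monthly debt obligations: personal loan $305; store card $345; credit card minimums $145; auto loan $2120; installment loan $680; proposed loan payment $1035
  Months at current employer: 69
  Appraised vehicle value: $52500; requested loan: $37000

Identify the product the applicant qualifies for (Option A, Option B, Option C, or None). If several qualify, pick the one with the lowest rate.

Total debts = (305 + 345 + 145 + 2,120 + 680 + 1,035) = 4,630; DTI = 4,630/11,650 = 39.7%.
LTV = 37,000/52,500 = 70.5%.
Option A: score 787 ≥ 600; DTI 39.7% > 38%; LTV 70.5% ≤ 100%; employment 69 ≥ 6 mo → does not qualify.
Option B: score 787 ≥ 600; DTI 39.7% > 38%; LTV 70.5% ≤ 97% → does not qualify.
Option C: score 787 ≥ 720; DTI 39.7% ≤ 43%; LTV 70.5% ≤ 90%; employment 69 ≥ 6 mo → qualifies.

Option C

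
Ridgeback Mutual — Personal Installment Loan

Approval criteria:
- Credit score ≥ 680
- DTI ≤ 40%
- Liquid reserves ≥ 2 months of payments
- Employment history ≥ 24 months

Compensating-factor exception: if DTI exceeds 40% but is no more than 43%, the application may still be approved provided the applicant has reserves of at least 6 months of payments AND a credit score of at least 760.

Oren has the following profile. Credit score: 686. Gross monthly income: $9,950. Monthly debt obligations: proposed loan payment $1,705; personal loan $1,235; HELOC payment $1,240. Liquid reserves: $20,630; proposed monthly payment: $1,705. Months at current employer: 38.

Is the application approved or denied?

Credit score 686 ≥ 680 (meets base)
Total debts = (1,705 + 1,235 + 1,240) = 4,180. DTI: 4,180 ÷ 9,950 = 42%, over the 40% base limit.
Liquid reserves cover 20,630/1,705 = 12.1 months — ≥ 2 required
Employment 38 ≥ 24 months
42% falls in the override range (40%–43%), so the compensating-factor test applies.
Reserves 12.1 ≥ 6 months; credit score 686 < 760.
Compensating-factor requirement not fully met.

Denied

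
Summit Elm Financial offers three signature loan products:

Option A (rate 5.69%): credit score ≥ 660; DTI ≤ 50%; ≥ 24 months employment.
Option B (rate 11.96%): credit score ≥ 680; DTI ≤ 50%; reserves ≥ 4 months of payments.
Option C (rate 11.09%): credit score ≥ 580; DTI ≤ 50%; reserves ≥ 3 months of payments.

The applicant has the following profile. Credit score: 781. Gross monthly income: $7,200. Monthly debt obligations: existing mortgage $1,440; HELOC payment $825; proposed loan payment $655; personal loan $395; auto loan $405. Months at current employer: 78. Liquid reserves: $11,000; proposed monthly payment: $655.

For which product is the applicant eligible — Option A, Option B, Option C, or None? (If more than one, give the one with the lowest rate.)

Total debts = (1,440 + 825 + 655 + 395 + 405) = 3,720; DTI = 3,720/7,200 = 51.7%.
Reserves = 11,000/655 = 16.8 months.
Option A: score 781 ≥ 660; DTI 51.7% > 50%; employment 78 ≥ 24 mo → does not qualify.
Option B: score 781 ≥ 680; DTI 51.7% > 50%; reserves 16.8 ≥ 4 mo → does not qualify.
Option C: score 781 ≥ 580; DTI 51.7% > 50%; reserves 16.8 ≥ 3 mo → does not qualify.

None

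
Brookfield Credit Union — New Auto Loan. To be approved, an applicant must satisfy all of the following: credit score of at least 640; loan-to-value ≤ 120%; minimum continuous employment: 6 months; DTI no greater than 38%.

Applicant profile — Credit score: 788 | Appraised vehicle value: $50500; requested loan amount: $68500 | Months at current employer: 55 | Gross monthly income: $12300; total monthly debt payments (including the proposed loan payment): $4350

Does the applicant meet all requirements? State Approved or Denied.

Denied

Credit score 788 ≥ 640 (meets)
Loan-to-value = 68,500/50,500 = 135.6% — fail (120% max)
Employment 55 ≥ 6 months
DTI = 4,350/12,300 = 35.4% ≤ 38%
Fails on LTV.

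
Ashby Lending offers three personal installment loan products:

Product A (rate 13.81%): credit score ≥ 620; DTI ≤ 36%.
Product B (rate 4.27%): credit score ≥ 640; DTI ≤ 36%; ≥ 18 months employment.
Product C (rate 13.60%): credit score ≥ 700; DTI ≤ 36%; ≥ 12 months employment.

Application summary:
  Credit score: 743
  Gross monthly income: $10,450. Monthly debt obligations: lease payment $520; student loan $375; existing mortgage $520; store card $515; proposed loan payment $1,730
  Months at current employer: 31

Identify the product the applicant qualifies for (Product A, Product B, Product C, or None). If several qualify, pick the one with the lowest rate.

Total debts = (520 + 375 + 520 + 515 + 1,730) = 3,660; DTI = 3,660/10,450 = 35%.
Product A: score 743 ≥ 620; DTI 35% ≤ 36% → qualifies.
Product B: score 743 ≥ 640; DTI 35% ≤ 36%; employment 31 ≥ 18 mo → qualifies.
Product C: score 743 ≥ 700; DTI 35% ≤ 36%; employment 31 ≥ 12 mo → qualifies.
Qualifying: Product A, Product B, Product C. Lowest rate is 4.27% → Product B.

Product B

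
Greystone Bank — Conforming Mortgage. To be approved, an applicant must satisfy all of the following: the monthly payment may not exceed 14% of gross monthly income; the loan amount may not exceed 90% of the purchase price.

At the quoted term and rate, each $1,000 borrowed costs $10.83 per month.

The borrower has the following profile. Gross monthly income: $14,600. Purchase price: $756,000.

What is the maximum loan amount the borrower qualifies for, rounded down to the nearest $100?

$188,700

Payment cap: 14% × $14,600 = $2,044/month.
At $10.83 per $1,000, that supports 2,044/10.83 × 1,000 ≈ $188,734 → $188,700.
LTV cap: 90% × $756,000 = $680,400 → $680,400.
Binding constraint: payment-to-income.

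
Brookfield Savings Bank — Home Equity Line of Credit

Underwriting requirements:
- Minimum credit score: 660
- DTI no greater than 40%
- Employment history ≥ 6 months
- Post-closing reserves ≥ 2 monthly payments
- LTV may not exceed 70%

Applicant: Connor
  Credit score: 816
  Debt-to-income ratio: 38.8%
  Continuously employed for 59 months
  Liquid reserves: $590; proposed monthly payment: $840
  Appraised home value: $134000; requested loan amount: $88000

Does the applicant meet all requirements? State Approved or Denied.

Credit score 816 ≥ 660 (meets)
Debt-to-income 38.8% vs 40% cap — pass
Employment 59 ≥ 6 months
Liquid reserves cover 590/840 = 0.7 months — < 2 required
Loan-to-value = 88,000/134,000 = 65.7% — pass (70% max)
Fails on reserves.

Denied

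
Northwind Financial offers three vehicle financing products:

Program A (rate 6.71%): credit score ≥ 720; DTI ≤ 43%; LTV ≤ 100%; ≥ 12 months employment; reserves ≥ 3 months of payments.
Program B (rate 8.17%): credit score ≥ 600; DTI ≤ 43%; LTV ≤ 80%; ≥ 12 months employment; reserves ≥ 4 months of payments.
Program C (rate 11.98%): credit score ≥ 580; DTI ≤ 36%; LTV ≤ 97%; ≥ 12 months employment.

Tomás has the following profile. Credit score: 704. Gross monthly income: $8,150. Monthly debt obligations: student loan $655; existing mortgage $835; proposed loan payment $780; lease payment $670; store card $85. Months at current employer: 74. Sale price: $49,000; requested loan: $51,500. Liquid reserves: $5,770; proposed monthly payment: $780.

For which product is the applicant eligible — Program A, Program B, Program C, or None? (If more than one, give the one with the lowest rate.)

None

Total debts = (655 + 835 + 780 + 670 + 85) = 3,025; DTI = 3,025/8,150 = 37.1%.
LTV = 51,500/49,000 = 105.1%.
Reserves = 5,770/780 = 7.4 months.
Program A: score 704 < 720; DTI 37.1% ≤ 43%; LTV 105.1% > 100%; employment 74 ≥ 12 mo; reserves 7.4 ≥ 3 mo → does not qualify.
Program B: score 704 ≥ 600; DTI 37.1% ≤ 43%; LTV 105.1% > 80%; employment 74 ≥ 12 mo; reserves 7.4 ≥ 4 mo → does not qualify.
Program C: score 704 ≥ 580; DTI 37.1% > 36%; LTV 105.1% > 97%; employment 74 ≥ 12 mo → does not qualify.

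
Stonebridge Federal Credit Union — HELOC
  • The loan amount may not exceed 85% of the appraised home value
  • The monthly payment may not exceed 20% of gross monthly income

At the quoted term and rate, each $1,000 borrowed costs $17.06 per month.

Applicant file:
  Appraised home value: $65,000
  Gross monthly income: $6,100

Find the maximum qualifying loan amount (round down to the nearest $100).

Payment cap: 20% × $6,100 = $1,220/month.
At $17.06 per $1,000, that supports 1,220/17.06 × 1,000 ≈ $71,512 → $71,500.
LTV cap: 85% × $65,000 = $55,250 → $55,200.
Binding constraint: loan-to-value.

$55,200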